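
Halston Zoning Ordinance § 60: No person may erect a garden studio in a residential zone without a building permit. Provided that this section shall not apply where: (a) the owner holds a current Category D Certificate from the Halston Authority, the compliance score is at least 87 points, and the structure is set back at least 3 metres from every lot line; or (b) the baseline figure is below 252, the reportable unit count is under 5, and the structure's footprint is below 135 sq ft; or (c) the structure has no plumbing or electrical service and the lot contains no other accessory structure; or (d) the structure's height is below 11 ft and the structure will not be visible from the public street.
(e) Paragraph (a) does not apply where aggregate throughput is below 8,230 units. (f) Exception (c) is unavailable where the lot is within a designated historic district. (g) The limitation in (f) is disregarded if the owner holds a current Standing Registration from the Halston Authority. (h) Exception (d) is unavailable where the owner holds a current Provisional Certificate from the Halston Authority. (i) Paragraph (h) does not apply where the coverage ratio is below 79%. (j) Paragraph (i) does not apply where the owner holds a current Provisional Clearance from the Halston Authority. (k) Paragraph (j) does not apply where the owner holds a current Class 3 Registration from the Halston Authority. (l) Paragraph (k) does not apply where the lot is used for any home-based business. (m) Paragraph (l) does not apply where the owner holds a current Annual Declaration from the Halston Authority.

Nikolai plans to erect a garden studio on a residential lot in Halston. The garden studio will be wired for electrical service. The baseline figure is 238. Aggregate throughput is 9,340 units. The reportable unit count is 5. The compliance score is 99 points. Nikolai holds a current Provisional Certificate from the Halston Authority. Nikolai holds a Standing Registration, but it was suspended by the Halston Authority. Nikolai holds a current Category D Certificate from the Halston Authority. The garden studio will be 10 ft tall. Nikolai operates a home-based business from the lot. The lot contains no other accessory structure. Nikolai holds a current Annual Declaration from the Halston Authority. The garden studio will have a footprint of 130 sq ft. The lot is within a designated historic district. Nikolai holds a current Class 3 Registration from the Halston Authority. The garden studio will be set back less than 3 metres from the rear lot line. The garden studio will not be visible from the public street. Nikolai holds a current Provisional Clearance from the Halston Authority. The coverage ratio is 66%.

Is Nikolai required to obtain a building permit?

No — exception (d) applies; Nikolai does not need a building permit.

Exception (a) fails — the rear setback is under 3 m.
Exception (b) does not apply: the reportable unit count is 5, not under 5.
Exception (c) fails — electrical service is planned.
Exception (d): the structure's height is 10 ft, below the 11 ft limit; the structure will not be visible from the street — every condition holds. As to paragraphs (h)–(m): (h) applies (a current Provisional Certificate is held), but is overridden by (i): (i) applies — the coverage ratio is 66%, below the 79% limit. (j) is triggered (a current Provisional Clearance is held), but is displaced by (k): (k) applies — a current Class 3 Registration is held. (l) is engaged (a home-based business operates on the lot), but is overridden by (m): (m) is triggered — a current Annual Declaration is held. So (d) applies.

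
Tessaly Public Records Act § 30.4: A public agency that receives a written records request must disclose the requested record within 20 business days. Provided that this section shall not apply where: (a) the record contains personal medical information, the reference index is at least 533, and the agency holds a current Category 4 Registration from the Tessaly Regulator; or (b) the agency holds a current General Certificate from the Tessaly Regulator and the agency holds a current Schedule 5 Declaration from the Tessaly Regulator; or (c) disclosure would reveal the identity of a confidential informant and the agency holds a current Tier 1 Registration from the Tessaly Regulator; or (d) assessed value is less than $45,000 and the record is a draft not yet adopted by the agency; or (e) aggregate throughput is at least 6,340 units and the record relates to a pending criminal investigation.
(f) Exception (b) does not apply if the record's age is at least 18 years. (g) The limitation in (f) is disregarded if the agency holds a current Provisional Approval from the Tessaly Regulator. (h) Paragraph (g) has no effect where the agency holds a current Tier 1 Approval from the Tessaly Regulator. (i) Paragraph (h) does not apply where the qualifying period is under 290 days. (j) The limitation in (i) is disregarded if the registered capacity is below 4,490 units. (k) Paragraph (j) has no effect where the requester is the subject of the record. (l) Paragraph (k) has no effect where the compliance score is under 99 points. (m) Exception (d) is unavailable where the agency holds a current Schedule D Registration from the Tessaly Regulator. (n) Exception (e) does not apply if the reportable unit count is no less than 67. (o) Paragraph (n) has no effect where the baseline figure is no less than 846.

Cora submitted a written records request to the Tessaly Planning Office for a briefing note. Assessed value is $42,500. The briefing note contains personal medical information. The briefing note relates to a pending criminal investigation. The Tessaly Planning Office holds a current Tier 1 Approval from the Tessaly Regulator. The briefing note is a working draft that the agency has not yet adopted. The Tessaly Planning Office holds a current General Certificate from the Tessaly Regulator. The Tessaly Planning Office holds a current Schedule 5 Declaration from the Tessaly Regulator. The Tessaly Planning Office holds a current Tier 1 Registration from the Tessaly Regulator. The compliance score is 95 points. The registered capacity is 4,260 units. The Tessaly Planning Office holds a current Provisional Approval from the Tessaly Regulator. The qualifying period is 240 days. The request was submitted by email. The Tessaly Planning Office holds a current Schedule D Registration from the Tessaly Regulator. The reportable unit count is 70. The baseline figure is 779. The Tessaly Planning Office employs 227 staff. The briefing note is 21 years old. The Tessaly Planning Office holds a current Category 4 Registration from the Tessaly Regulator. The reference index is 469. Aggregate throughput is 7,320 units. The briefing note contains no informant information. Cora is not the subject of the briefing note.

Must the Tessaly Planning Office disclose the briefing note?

Yes — the Tessaly Planning Office must disclose the briefing note.

Exception (a) does not apply: the reference index is 469, short of 533.
Exception (b): a current General Certificate is held; a current Schedule 5 Declaration is held — every condition holds. But applying paragraphs (f)–(l): (f) operates against (b): the record's age is 21 years, meeting the 18 years threshold. (g) applies (a current Provisional Approval is held), but is set aside by (h): (h) operates against (g): a current Tier 1 Approval is held. (i) operates (the qualifying period is 240 days, under the 290 days limit), but is overridden by (j): (j) applies — the registered capacity is 4,260 units, below the 4,490 units limit. (k), which would lift (j), is not triggered — Cora is not the subject of the briefing note. (b) is therefore removed.
Exception (c) fails — the briefing note contains no informant information.
All of (d)'s requirements are met (assessed value is $42,500, less than the $45,000 limit; the briefing note is an unadopted draft). But applying paragraph (m): (m) operates against (d): a current Schedule D Registration is held. (d) is therefore removed.
Exception (e) is satisfied on its face — aggregate throughput is 7,320 units, meeting the 6,340 units threshold; the briefing note relates to a pending investigation. Turning to paragraphs (n)–(o): (n) operates — the reportable unit count is 70, meeting the 67 threshold. (o), which would lift (n), is not engaged — the baseline figure is 779, short of 846. So (e) is unavailable.
No exception displaces § 30.4.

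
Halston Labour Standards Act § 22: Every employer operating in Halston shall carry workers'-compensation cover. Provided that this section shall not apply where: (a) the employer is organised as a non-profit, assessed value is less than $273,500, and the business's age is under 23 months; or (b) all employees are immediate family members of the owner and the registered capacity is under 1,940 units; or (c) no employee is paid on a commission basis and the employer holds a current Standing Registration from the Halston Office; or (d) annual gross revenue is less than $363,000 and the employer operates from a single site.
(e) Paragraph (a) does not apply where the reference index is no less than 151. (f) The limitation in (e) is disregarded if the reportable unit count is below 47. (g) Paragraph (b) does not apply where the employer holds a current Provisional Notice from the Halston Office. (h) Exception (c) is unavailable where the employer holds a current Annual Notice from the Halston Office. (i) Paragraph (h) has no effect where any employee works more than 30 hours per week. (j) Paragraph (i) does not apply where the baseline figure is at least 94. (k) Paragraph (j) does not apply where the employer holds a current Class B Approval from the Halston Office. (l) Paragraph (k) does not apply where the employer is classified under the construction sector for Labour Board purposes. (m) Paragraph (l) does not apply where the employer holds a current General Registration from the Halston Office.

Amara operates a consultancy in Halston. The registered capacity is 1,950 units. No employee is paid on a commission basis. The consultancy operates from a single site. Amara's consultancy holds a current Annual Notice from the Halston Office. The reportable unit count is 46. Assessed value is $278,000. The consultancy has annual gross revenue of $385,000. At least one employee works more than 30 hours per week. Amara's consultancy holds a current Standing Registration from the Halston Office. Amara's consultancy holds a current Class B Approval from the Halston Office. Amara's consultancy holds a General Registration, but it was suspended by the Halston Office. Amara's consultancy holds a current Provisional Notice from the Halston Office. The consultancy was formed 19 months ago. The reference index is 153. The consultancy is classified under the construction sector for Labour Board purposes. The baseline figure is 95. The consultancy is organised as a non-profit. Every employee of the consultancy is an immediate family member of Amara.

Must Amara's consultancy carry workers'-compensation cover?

Exception (a) requires that assessed value is less than $273,500; but assessed value is $278,000, not less than $273,500, so (a) is unavailable.
Exception (b) fails — the registered capacity is 1,950 units, not under 1,940 units.
Exception (c)'s conditions are all satisfied: no employee is paid on commission; a current Standing Registration is held. However, paragraphs (h)–(m) must be considered: (h) applies — a current Annual Notice is held. (i) would limit (h) — at least one employee exceeds 30 hours/week — but (j) sets (i) aside: (j) is triggered — the baseline figure is 95, meeting the 94 threshold. (k) would limit (j) — a current Class B Approval is held — but (l) sets (k) aside: (l) operates — the consultancy is classified under the construction sector. (m) does not operate here (no current General Registration is held), so (l) stands. (c) is therefore removed.
Exception (d) does not apply: annual gross revenue is $385,000, not less than $363,000.
None of the exceptions is available; § 22 applies in full.

Yes — Amara's consultancy must carry workers'-compensation cover.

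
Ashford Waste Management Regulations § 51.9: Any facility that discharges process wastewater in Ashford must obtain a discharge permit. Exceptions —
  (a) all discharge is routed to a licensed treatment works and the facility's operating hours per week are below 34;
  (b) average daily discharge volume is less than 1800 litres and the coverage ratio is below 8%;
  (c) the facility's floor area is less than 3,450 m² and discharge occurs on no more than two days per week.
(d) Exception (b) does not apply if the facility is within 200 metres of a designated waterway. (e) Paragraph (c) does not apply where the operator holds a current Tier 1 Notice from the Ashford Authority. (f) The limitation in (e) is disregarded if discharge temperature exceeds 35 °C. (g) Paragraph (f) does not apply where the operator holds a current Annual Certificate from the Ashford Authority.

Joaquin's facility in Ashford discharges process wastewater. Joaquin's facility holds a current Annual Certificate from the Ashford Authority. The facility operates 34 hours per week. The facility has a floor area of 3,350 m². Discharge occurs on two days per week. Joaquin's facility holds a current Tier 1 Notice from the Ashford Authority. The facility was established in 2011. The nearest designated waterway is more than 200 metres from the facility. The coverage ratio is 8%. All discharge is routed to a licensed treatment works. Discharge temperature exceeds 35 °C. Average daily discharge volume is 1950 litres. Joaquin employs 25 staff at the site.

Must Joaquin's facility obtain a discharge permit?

Exception (a) fails — the facility's operating hours per week are 34, not below 34.
Exception (b) does not apply: average daily discharge volume is 1950 litres, not less than 1800 litres.
Exception (c) is satisfied on its face — the facility's floor area is 3,350 m², less than the 3,450 m² limit; discharge occurs on no more than two days per week. But: (e) applies — a current Tier 1 Notice is held. (f) would limit (e) — discharge temperature exceeds 35 °C — but (g) sets (f) aside: (g) is engaged — a current Annual Certificate is held. (c) is therefore removed.
Every exception is unavailable, so the rule governs.

Yes — Joaquin's facility must obtain a discharge permit.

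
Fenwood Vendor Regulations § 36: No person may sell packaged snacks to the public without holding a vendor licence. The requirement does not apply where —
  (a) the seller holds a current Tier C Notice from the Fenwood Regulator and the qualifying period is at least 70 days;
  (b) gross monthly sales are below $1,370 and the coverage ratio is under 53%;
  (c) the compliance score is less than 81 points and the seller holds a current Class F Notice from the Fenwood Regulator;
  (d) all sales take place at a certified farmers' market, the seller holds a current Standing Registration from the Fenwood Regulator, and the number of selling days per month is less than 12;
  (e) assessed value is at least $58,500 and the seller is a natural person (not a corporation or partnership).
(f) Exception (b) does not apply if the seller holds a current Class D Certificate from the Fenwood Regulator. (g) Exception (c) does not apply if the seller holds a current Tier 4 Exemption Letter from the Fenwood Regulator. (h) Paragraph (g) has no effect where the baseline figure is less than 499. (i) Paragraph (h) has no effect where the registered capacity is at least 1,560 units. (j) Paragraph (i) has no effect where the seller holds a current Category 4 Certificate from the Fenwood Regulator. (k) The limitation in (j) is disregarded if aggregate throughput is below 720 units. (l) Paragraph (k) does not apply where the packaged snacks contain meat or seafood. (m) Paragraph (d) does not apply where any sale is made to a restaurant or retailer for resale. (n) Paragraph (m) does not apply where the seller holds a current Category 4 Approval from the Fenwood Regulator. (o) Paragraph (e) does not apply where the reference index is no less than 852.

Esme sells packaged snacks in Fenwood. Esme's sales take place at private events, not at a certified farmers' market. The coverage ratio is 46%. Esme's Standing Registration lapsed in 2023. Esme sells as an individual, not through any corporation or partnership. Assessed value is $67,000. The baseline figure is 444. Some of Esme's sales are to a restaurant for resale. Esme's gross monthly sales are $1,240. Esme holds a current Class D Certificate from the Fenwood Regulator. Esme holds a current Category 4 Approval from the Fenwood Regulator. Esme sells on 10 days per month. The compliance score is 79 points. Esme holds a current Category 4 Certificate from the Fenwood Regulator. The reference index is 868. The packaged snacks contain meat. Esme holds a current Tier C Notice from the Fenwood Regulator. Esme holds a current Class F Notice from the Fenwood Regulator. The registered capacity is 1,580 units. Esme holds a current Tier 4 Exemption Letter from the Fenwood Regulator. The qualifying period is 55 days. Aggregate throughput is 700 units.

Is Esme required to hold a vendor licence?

No — exception (c) applies; Esme is not required to hold a vendor licence.

Exception (a) does not apply: the qualifying period is 55 days, short of 70 days.
All of (b)'s requirements are met (gross monthly sales are $1,240, below the $1,370 limit; the coverage ratio is 46%, under the 53% limit). However, paragraph (f) must be considered: (f) operates against (b): a current Class D Certificate is held. (b) is therefore removed.
Exception (c) is satisfied on its face — the compliance score is 79 points, less than the 81 points limit; a current Class F Notice is held. As to paragraphs (g)–(l): (g) applies (a current Tier 4 Exemption Letter is held), but is displaced by (h): (h) operates against (g): the baseline figure is 444, less than the 499 limit. (i) would limit (h) — the registered capacity is 1,580 units, meeting the 1,560 units threshold — but (j) sets (i) aside: (j) is engaged — a current Category 4 Certificate is held. (k) is triggered (aggregate throughput is 700 units, below the 720 units limit), but is itself disapplied by (l): (l) is triggered — the packaged snacks contain meat. So (c) applies.
Exception (d) requires that all sales take place at a certified farmers' market; but sales are at private events, not a certified farmers' market, so (d) is unavailable.
Exception (e): assessed value is $67,000, meeting the $58,500 threshold; the seller is a natural person — every condition holds. However, paragraph (o) must be considered: (o) operates against (e): the reference index is 868, meeting the 852 threshold. Exception (e) does not apply.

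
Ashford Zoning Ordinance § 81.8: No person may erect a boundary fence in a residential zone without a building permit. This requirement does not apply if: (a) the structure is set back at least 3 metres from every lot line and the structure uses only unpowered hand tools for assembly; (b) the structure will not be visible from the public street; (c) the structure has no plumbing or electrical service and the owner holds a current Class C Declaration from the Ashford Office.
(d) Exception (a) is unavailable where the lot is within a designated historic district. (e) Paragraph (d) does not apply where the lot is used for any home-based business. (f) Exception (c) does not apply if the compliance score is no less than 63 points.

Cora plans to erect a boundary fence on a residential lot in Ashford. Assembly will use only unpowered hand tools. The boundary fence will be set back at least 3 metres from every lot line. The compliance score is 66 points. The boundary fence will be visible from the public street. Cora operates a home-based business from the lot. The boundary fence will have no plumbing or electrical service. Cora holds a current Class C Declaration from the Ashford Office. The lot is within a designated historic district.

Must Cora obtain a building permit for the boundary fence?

No — exception (a) applies; Cora does not need a building permit.

Exception (a): the setback is at least 3 m on every side; assembly uses only hand tools — every condition holds. Considering the limiting provisions: (d) would limit (a) — the lot is in a historic district — but (e) sets (d) aside: (e) operates against (d): a home-based business operates on the lot. So (a) applies.
Exception (b) does not apply: the structure will be visible from the street.
Exception (c): there is no plumbing or electrical service; a current Class C Declaration is held — every condition holds. Turning to paragraph (f): (f) operates against (c): the compliance score is 66 points, meeting the 63 points threshold. So (c) is unavailable.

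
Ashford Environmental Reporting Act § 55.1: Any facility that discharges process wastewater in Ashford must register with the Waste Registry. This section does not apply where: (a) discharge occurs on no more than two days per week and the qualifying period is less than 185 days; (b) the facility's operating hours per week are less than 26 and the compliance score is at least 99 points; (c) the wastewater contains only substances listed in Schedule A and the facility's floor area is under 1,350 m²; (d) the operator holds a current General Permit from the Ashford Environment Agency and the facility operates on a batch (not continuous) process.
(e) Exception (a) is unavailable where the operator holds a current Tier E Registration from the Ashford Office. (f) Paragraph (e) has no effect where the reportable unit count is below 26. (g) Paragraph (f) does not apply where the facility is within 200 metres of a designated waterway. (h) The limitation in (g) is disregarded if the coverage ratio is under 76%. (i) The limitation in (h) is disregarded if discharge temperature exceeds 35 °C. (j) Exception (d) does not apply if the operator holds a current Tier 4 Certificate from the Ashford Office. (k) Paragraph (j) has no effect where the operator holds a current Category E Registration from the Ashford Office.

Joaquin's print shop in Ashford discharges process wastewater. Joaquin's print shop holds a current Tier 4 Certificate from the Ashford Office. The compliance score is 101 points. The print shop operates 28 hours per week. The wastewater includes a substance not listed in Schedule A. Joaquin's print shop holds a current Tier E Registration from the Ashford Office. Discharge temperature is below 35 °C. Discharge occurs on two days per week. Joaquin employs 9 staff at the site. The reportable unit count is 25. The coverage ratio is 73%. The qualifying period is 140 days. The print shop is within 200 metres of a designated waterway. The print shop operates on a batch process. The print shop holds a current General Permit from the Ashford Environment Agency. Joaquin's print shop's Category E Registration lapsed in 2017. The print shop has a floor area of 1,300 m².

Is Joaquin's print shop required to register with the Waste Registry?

All of (a)'s requirements are met (discharge occurs on no more than two days per week; the qualifying period is 140 days, less than the 185 days limit). Applying paragraphs (e)–(i): (e) is triggered (a current Tier E Registration is held), but is set aside by (f): (f) is triggered — the reportable unit count is 25, below the 26 limit. (g) operates (the print shop is within 200 m of a designated waterway), but is itself disapplied by (h): (h) is engaged — the coverage ratio is 73%, under the 76% limit. (i), which would lift (h), is not triggered — discharge temperature is below 35 °C. So (a) applies.
Exception (b) does not apply: the facility's operating hours per week are 28, not less than 26.
Exception (c) does not apply: the wastewater includes a non-Schedule-A substance.
Exception (d): a current General Permit is held; the facility operates on a batch process — every condition holds. Turning to paragraphs (j)–(k): (j) operates against (d): a current Tier 4 Certificate is held. (k) is not triggered (the Category E Registration is not current), so (j) stands. Exception (d) does not apply.

No — exception (a) applies; Joaquin's print shop is not required to register with the Waste Registry.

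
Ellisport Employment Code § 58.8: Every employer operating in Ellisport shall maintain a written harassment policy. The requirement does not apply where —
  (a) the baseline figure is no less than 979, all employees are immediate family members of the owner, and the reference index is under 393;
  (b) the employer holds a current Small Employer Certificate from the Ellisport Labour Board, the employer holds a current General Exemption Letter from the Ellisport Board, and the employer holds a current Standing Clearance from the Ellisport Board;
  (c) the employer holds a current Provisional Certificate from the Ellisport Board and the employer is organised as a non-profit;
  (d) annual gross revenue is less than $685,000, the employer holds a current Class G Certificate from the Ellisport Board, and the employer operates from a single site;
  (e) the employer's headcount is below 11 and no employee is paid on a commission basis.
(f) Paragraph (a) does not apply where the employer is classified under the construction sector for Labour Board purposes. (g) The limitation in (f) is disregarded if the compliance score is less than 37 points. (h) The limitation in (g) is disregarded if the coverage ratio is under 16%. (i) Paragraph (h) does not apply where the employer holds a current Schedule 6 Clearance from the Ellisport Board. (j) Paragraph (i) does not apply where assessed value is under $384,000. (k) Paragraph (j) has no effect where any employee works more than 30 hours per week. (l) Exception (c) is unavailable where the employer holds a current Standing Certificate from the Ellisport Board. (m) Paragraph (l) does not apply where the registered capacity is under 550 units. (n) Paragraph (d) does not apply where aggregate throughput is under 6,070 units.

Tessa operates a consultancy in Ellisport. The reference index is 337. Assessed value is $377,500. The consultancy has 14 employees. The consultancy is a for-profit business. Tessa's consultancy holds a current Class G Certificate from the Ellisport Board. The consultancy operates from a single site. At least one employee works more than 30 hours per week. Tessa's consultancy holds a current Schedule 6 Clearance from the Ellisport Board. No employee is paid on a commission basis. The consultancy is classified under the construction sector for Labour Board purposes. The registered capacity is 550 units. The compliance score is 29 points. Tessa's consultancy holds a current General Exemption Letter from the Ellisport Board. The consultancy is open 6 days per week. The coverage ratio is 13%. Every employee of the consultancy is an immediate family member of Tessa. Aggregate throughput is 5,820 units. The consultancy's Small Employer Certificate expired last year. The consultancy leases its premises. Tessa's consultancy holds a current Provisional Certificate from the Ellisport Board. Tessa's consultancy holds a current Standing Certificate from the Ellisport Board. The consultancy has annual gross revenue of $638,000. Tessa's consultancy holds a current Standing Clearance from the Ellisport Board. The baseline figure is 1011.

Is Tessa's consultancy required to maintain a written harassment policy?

Exception (a): the baseline figure is 1,011, meeting the 979 threshold; every employee is an immediate family member; the reference index is 337, under the 393 limit — every condition holds. Under paragraphs (f)–(k): (f) applies (the consultancy is classified under the construction sector), but is displaced by (g): (g) is engaged — the compliance score is 29 points, less than the 37 points limit. (h) applies (the coverage ratio is 13%, under the 16% limit), but is itself disapplied by (i): (i) is engaged — a current Schedule 6 Clearance is held. (j) operates (assessed value is $377,500, under the $384,000 limit), but is displaced by (k): (k) operates against (j): at least one employee exceeds 30 hours/week. So (a) applies.
Exception (b) requires that the employer holds a current Small Employer Certificate from the Ellisport Labour Board; but the Small Employer Certificate has expired, so (b) is unavailable.
Exception (c) requires that the employer is organised as a non-profit; but the employer is for-profit, so (c) is unavailable.
Exception (d) is satisfied on its face — annual gross revenue is $638,000, less than the $685,000 limit; a current Class G Certificate is held; the employer operates from a single site. Turning to paragraph (n): (n) applies — aggregate throughput is 5,820 units, under the 6,070 units limit. (d) is therefore removed.
Exception (e) does not apply: the employer's headcount is 14, not below 11.

No — exception (a) applies; Tessa's consultancy is not required to maintain a written harassment policy.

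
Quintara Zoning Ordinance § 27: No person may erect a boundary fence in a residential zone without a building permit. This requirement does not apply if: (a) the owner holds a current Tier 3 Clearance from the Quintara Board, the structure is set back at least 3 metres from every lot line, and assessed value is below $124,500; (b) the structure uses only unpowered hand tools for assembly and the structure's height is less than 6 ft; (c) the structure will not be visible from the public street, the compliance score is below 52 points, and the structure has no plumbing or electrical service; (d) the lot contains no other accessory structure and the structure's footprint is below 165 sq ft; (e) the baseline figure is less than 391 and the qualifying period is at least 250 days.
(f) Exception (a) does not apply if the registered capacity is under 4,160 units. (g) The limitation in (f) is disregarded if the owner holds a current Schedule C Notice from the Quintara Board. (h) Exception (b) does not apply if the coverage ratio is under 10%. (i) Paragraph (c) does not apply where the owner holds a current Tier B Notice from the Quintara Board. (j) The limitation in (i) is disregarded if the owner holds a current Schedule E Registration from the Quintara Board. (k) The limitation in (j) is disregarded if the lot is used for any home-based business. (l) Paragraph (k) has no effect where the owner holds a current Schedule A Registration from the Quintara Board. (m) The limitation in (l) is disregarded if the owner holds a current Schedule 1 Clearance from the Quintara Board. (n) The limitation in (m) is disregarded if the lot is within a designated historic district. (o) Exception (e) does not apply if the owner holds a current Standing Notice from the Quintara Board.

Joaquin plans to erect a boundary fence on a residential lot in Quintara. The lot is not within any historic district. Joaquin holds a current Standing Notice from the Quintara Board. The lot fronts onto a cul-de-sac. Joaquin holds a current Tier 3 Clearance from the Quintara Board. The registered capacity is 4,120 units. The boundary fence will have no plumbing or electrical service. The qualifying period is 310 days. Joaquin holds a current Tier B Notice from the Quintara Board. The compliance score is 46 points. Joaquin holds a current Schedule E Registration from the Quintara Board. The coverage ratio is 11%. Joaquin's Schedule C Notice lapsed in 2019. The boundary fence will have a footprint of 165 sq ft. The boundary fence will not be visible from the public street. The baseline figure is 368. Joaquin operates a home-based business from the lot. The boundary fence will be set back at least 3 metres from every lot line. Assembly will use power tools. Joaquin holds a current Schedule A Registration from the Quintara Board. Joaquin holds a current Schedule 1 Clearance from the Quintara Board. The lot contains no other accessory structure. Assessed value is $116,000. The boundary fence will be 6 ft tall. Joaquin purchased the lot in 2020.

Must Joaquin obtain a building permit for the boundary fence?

Exception (a) is satisfied on its face — a current Tier 3 Clearance is held; the setback is at least 3 m on every side; assessed value is $116,000, below the $124,500 limit. But: (f) operates against (a): the registered capacity is 4,120 units, under the 4,160 units limit. (g), which would lift (f), does not operate here — the Schedule C Notice is not current. So (a) is unavailable.
Exception (b) does not apply: assembly uses power tools.
Exception (c): the structure will not be visible from the street; the compliance score is 46 points, below the 52 points limit; there is no plumbing or electrical service — every condition holds. Turning to paragraphs (i)–(n): (i) operates against (c): a current Tier B Notice is held. (j) applies (a current Schedule E Registration is held), but is itself disapplied by (k): (k) operates — a home-based business operates on the lot. (l) would limit (k) — a current Schedule A Registration is held — but (m) sets (l) aside: (m) operates against (l): a current Schedule 1 Clearance is held. (n), which would lift (m), is not engaged — the lot is not in a historic district. (c) is therefore removed.
Exception (d) fails — the structure's footprint is 165 sq ft, not below 165 sq ft.
All of (e)'s requirements are met (the baseline figure is 368, less than the 391 limit; the qualifying period is 310 days, meeting the 250 days threshold). But applying paragraph (o): (o) operates against (e): a current Standing Notice is held. (e) is therefore removed.
No exception is made out. Joaquin falls within the general rule.

Yes — Joaquin must obtain a building permit.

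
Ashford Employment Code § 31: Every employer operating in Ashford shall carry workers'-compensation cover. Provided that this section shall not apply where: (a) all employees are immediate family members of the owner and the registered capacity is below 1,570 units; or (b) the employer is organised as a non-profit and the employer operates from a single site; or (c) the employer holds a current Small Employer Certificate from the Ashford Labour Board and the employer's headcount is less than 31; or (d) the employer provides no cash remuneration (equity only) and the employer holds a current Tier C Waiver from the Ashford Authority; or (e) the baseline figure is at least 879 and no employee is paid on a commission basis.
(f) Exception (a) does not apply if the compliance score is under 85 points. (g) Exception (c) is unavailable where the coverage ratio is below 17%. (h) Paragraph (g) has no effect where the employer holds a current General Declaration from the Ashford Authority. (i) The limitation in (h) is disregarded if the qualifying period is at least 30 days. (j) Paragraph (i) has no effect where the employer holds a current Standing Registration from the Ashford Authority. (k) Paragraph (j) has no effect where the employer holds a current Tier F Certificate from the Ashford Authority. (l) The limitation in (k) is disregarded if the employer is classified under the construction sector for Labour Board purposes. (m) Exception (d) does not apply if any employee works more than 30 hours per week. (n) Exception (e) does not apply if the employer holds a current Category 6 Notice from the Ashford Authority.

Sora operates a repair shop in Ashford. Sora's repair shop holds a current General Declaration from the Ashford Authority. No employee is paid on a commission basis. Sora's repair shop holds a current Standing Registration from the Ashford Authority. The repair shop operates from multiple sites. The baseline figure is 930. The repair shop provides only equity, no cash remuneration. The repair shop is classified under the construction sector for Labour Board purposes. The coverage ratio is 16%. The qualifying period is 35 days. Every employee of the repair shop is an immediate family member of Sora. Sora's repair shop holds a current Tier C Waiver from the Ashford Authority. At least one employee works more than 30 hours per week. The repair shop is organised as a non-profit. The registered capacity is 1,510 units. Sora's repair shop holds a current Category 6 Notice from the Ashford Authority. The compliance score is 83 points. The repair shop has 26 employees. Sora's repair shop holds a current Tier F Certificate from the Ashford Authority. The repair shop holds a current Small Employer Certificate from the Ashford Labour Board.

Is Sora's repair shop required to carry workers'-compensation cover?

No — exception (c) applies; Sora's repair shop is not required to carry workers'-compensation cover.

Exception (a)'s conditions are all satisfied: every employee is an immediate family member; the registered capacity is 1,510 units, below the 1,570 units limit. But applying paragraph (f): (f) operates against (a): the compliance score is 83 points, under the 85 points limit. (a) is therefore removed.
Exception (b) fails — the employer operates from multiple sites.
Exception (c) is satisfied on its face — a current Small Employer Certificate is held; the employer's headcount is 26, less than the 31 limit. Applying paragraphs (g)–(l): (g) is engaged (the coverage ratio is 16%, below the 17% limit), but yields to (h): (h) operates against (g): a current General Declaration is held. (i) would limit (h) — the qualifying period is 35 days, meeting the 30 days threshold — but (j) sets (i) aside: (j) applies — a current Standing Registration is held. (k) would limit (j) — a current Tier F Certificate is held — but (l) sets (k) aside: (l) is triggered — the repair shop is classified under the construction sector. (c) remains available.
Exception (d)'s conditions are all satisfied: remuneration is equity-only; a current Tier C Waiver is held. Turning to paragraph (m): (m) operates against (d): at least one employee exceeds 30 hours/week. Exception (d) does not apply.
Exception (e) is satisfied on its face — the baseline figure is 930, meeting the 879 threshold; no employee is paid on commission. Turning to paragraph (n): (n) operates against (e): a current Category 6 Notice is held. So (e) is unavailable.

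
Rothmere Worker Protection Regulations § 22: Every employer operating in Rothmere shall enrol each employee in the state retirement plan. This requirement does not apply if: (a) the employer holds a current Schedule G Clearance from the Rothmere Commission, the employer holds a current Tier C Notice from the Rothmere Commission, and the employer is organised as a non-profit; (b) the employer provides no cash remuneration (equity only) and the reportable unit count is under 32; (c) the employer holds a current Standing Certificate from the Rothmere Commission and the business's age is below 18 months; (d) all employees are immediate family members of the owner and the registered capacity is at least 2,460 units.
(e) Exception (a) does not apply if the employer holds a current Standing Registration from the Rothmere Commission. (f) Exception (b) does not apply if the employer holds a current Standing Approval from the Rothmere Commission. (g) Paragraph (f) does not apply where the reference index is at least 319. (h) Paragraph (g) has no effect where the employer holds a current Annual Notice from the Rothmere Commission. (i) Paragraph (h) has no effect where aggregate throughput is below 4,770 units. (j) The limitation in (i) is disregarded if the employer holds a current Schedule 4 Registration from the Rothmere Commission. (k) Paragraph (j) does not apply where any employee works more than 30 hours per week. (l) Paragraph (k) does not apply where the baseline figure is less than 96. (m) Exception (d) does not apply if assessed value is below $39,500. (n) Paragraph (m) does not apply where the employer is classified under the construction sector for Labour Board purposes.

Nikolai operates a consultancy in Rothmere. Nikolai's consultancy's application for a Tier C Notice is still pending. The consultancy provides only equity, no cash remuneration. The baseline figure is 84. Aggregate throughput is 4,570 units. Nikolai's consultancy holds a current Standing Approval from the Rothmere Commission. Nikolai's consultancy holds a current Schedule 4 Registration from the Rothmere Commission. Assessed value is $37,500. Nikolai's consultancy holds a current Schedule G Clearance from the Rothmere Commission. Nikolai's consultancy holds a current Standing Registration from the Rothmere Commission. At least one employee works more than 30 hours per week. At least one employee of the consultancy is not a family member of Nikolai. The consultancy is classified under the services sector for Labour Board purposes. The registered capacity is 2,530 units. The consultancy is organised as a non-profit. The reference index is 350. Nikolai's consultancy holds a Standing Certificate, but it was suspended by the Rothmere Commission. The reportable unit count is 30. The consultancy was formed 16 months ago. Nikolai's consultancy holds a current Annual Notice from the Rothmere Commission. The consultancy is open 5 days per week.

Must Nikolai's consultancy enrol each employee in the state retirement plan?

Exception (a) requires that the employer holds a current Tier C Notice from the Rothmere Commission; but no current Tier C Notice is held, so (a) is unavailable.
Exception (b) is satisfied on its face — remuneration is equity-only; the reportable unit count is 30, under the 32 limit. Turning to paragraphs (f)–(l): (f) is engaged — a current Standing Approval is held. (g) applies (the reference index is 350, meeting the 319 threshold), but yields to (h): (h) operates against (g): a current Annual Notice is held. (i) would limit (h) — aggregate throughput is 4,570 units, below the 4,770 units limit — but (j) sets (i) aside: (j) operates against (i): a current Schedule 4 Registration is held. (k) applies (at least one employee exceeds 30 hours/week), but is set aside by (l): (l) operates against (k): the baseline figure is 84, less than the 96 limit. So (b) is unavailable.
Exception (c) does not apply: there is no Standing Certificate in force.
Exception (d) does not apply: at least one employee is not a family member.
No exception displaces § 22.

Yes — Nikolai's consultancy must enrol each employee in the state retirement plan.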